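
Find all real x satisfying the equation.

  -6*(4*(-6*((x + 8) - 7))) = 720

Step 1. [-6*(4*(-6*((x + 8) - 7))) = 720] divide by the outer -6, so div: 4*(-6*((x + 8) - 7)) = -120.
Step 2. [4*(-6*((x + 8) - 7)) = -120] 4 out front; divide by 4, so div: -6*((x + 8) - 7) = -30.
Step 3. [-6*((x + 8) - 7) = -30] -6 out front; divide by -6 ⇒ div: (x + 8) - 7 = 5.
Step 4. [(x + 8) - 7 = 5] 7 comes off first (add 7). So sub: x + 8 = 12.
Step 5. [x + 8 = 12] 8 comes off first (subtract 8), so sub: x = 4.

Answer: x ∈ {4}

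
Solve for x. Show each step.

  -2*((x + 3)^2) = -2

Step 1. [-2*((x + 3)^2) = -2] LHS = -2·(…); ÷-2 both sides, so div: (x + 3)^2 = 1.
Step 2. [(x + 3)^2 = 1] 1 ≥ 0, LHS is (·)² — take ±√, so sqrt: x + 3 = 1 or -1.
Step 3. [x + 3 = 1 or -1] subtract 3: x sits inside (… + 3). So sub: x = -2 or -4.

Answer: x ∈ {-4, -2}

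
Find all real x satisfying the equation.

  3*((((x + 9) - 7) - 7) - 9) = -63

Step 1. [3*((((x + 9) - 7) - 7) - 9) = -63] 3 out front; divide by 3. So div: (((x + 9) - 7) - 7) - 9 = -21.
Step 2. [(((x + 9) - 7) - 7) - 9 = -21] -9 is outermost — add 9 both sides. So sub: ((x + 9) - 7) - 7 = -12.
Step 3. [((x + 9) - 7) - 7 = -12] -7 is outermost — add 7 both sides, so sub: (x + 9) - 7 = -5.
Step 4. [(x + 9) - 7 = -5] add 7: x sits inside (… - 7) ⇒ sub: x + 9 = 2.
Step 5. [x + 9 = 2] subtract 9: x sits inside (… + 9) ⇒ sub: x = -7.

Answer: x ∈ {-7}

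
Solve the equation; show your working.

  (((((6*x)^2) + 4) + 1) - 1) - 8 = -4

Step 1. [(((((6*x)^2) + 4) + 1) - 1) - 8 = -4] 8 comes off first (add 8). So sub: ((((6*x)^2) + 4) + 1) - 1 = 4.
Step 2. [((((6*x)^2) + 4) + 1) - 1 = 4] add 1: x sits inside (… - 1) ⇒ sub: (((6*x)^2) + 4) + 1 = 5.
Step 3. [(((6*x)^2) + 4) + 1 = 5] +1 is outermost — subtract 1 both sides. So sub: ((6*x)^2) + 4 = 4.
Step 4. [((6*x)^2) + 4 = 4] peel the +4: subtract 4 from each side. So sub: (6*x)^2 = 0.
Step 5. [(6*x)^2 = 0] √ both sides: 0 ≥ 0 gives two branches ⇒ sqrt: 6*x = 0.
Step 6. [6*x = 0] divide by the outer 6, so div: x = 0.

Answer: x ∈ {0}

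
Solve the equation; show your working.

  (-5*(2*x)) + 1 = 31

Step 1. [(-5*(2*x)) + 1 = 31] +1 is outermost — subtract 1 both sides, so sub: -5*(2*x) = 30.
Step 2. [-5*(2*x) = 30] LHS = -5·(…); ÷-5 both sides ⇒ div: 2*x = -6.
Step 3. [2*x = -6] LHS = 2·(…); ÷2 both sides ⇒ div: x = -3.

Answer: x ∈ {-3}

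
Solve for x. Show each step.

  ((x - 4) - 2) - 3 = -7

Step 1. [((x - 4) - 2) - 3 = -7] -3 is outermost — add 3 both sides ⇒ sub: (x - 4) - 2 = -4.
Step 2. [(x - 4) - 2 = -4] peel the -2: add 2 from each side ⇒ sub: x - 4 = -2.
Step 3. [x - 4 = -2] peel the -4: add 4 from each side ⇒ sub: x = 2.

Answer: x ∈ {2}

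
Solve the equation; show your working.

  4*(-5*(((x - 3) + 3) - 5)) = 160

Step 1. [4*(-5*(((x - 3) + 3) - 5)) = 160] divide by the outer 4, so div: -5*(((x - 3) + 3) - 5) = 40.
Step 2. [-5*(((x - 3) + 3) - 5) = 40] -5 out front; divide by -5, so div: ((x - 3) + 3) - 5 = -8.
Step 3. [((x - 3) + 3) - 5 = -8] -5 is outermost — add 5 both sides, so sub: (x - 3) + 3 = -3.
Step 4. [(x - 3) + 3 = -3] the outer +3 inverts by subtracting 3, so sub: x - 3 = -6.
Step 5. [x - 3 = -6] peel the -3: add 3 from each side. So sub: x = -3.

Answer: x ∈ {-3}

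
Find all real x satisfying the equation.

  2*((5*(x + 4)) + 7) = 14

Step 1. [2*((5*(x + 4)) + 7) = 14] leading coefficient 2: divide by 2, so div: (5*(x + 4)) + 7 = 7.
Step 2. [(5*(x + 4)) + 7 = 7] 7 comes off first (subtract 7), so sub: 5*(x + 4) = 0.
Step 3. [5*(x + 4) = 0] LHS = 5·(…); ÷5 both sides. So div: x + 4 = 0.
Step 4. [x + 4 = 0] subtract 4: x sits inside (… + 4) ⇒ sub: x = -4.

Answer: x ∈ {-4}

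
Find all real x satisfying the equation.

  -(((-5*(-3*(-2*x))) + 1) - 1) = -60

Step 1. [-(((-5*(-3*(-2*x))) + 1) - 1) = -60] leading − — multiply by −1. So neg: ((-5*(-3*(-2*x))) + 1) - 1 = 60.
Step 2. [((-5*(-3*(-2*x))) + 1) - 1 = 60] 1 comes off first (add 1), so sub: (-5*(-3*(-2*x))) + 1 = 61.
Step 3. [(-5*(-3*(-2*x))) + 1 = 61] +1 is outermost — subtract 1 both sides, so sub: -5*(-3*(-2*x)) = 60.
Step 4. [-5*(-3*(-2*x)) = 60] -5·(inner) — divide through by -5, so div: -3*(-2*x) = -12.
Step 5. [-3*(-2*x) = -12] divide by the outer -3 ⇒ div: -2*x = 4.
Step 6. [-2*x = 4] -2·(inner) — divide through by -2. So div: x = -2.

Answer: x ∈ {-2}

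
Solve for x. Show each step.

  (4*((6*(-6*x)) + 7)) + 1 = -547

Step 1. [(4*((6*(-6*x)) + 7)) + 1 = -547] 1 comes off first (subtract 1). So sub: 4*((6*(-6*x)) + 7) = -548.
Step 2. [4*((6*(-6*x)) + 7) = -548] LHS = 4·(…); ÷4 both sides ⇒ div: (6*(-6*x)) + 7 = -137.
Step 3. [(6*(-6*x)) + 7 = -137] subtract 7: x sits inside (… + 7), so sub: 6*(-6*x) = -144.
Step 4. [6*(-6*x) = -144] 6·(inner) — divide through by 6, so div: -6*x = -24.
Step 5. [-6*x = -24] -6 out front; divide by -6 ⇒ div: x = 4.

Answer: x ∈ {4}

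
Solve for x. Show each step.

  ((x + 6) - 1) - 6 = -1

Step 1. [((x + 6) - 1) - 6 = -1] add 6: x sits inside (… - 6), so sub: (x + 6) - 1 = 5.
Step 2. [(x + 6) - 1 = 5] 1 comes off first (add 1), so sub: x + 6 = 6.
Step 3. [x + 6 = 6] subtract 6: x sits inside (… + 6) ⇒ sub: x = 0.

Answer: x ∈ {0}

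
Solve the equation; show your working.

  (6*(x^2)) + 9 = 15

Step 1. [(6*(x^2)) + 9 = 15] 9 comes off first (subtract 9). So sub: 6*(x^2) = 6.
Step 2. [6*(x^2) = 6] divide by the outer 6. So div: x^2 = 1.
Step 3. [x^2 = 1] √ both sides: 1 ≥ 0 gives two branches, so sqrt: x = 1 or -1.

Answer: x ∈ {-1, 1}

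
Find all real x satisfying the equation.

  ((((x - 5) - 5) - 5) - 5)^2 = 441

Step 1. [((((x - 5) - 5) - 5) - 5)^2 = 441] LHS squared, RHS 441 ≥ 0: apply √ (±) ⇒ sqrt: (((x - 5) - 5) - 5) - 5 = 21 or -21.
Step 2. [(((x - 5) - 5) - 5) - 5 = 21 or -21] add 5: x sits inside (… - 5), so sub: ((x - 5) - 5) - 5 = 26 or -16.
Step 3. [((x - 5) - 5) - 5 = 26 or -16] add 5: x sits inside (… - 5). So sub: (x - 5) - 5 = 31 or -11.
Step 4. [(x - 5) - 5 = 31 or -11] -5 is outermost — add 5 both sides ⇒ sub: x - 5 = 36 or -6.
Step 5. [x - 5 = 36 or -6] peel the -5: add 5 from each side ⇒ sub: x = 41 or -1.

Answer: x ∈ {-1, 41}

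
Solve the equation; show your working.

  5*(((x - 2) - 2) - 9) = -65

Step 1. [5*(((x - 2) - 2) - 9) = -65] leading coefficient 5: divide by 5. So div: ((x - 2) - 2) - 9 = -13.
Step 2. [((x - 2) - 2) - 9 = -13] peel the -9: add 9 from each side. So sub: (x - 2) - 2 = -4.
Step 3. [(x - 2) - 2 = -4] add 2: x sits inside (… - 2), so sub: x - 2 = -2.
Step 4. [x - 2 = -2] peel the -2: add 2 from each side, so sub: x = 0.

Answer: x ∈ {0}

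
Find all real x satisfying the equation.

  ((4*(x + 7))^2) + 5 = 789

Step 1. [((4*(x + 7))^2) + 5 = 789] 5 comes off first (subtract 5) ⇒ sub: (4*(x + 7))^2 = 784.
Step 2. [(4*(x + 7))^2 = 784] 784 ≥ 0, LHS is (·)² — take ±√ ⇒ sqrt: 4*(x + 7) = 28 or -28.
Step 3. [4*(x + 7) = 28 or -28] LHS = 4·(…); ÷4 both sides ⇒ div: x + 7 = 7 or -7.
Step 4. [x + 7 = 7 or -7] +7 is outermost — subtract 7 both sides, so sub: x = 0 or -14.

Answer: x ∈ {-14, 0}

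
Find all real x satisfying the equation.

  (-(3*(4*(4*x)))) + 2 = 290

Step 1. [(-(3*(4*(4*x)))) + 2 = 290] subtract 2: x sits inside (… + 2) ⇒ sub: -(3*(4*(4*x))) = 288.
Step 2. [-(3*(4*(4*x))) = 288] flip signs both sides, so neg: 3*(4*(4*x)) = -288.
Step 3. [3*(4*(4*x)) = -288] 3 out front; divide by 3 ⇒ div: 4*(4*x) = -96.
Step 4. [4*(4*x) = -96] 4·(inner) — divide through by 4 ⇒ div: 4*x = -24.
Step 5. [4*x = -24] 4 out front; divide by 4. So div: x = -6.

Answer: x ∈ {-6}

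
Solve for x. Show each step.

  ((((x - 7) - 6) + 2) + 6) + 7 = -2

Step 1. [((((x - 7) - 6) + 2) + 6) + 7 = -2] peel the +7: subtract 7 from each side, so sub: (((x - 7) - 6) + 2) + 6 = -9.
Step 2. [(((x - 7) - 6) + 2) + 6 = -9] subtract 6: x sits inside (… + 6) ⇒ sub: ((x - 7) - 6) + 2 = -15.
Step 3. [((x - 7) - 6) + 2 = -15] 2 comes off first (subtract 2) ⇒ sub: (x - 7) - 6 = -17.
Step 4. [(x - 7) - 6 = -17] the outer -6 inverts by adding 6, so sub: x - 7 = -11.
Step 5. [x - 7 = -11] peel the -7: add 7 from each side ⇒ sub: x = -4.

Answer: x ∈ {-4}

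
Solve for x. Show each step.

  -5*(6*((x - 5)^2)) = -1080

Step 1. [-5*(6*((x - 5)^2)) = -1080] -5 out front; divide by -5 ⇒ div: 6*((x - 5)^2) = 216.
Step 2. [6*((x - 5)^2) = 216] 6·(inner) — divide through by 6, so div: (x - 5)^2 = 36.
Step 3. [(x - 5)^2 = 36] LHS squared, RHS 36 ≥ 0: apply √ (±). So sqrt: x - 5 = 6 or -6.
Step 4. [x - 5 = 6 or -6] 5 comes off first (add 5). So sub: x = 11 or -1.

Answer: x ∈ {-1, 11}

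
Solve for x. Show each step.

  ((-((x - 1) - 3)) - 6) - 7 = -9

Step 1. [((-((x - 1) - 3)) - 6) - 7 = -9] -7 is outermost — add 7 both sides. So sub: (-((x - 1) - 3)) - 6 = -2.
Step 2. [(-((x - 1) - 3)) - 6 = -2] the outer -6 inverts by adding 6, so sub: -((x - 1) - 3) = 4.
Step 3. [-((x - 1) - 3) = 4] flip signs both sides, so neg: (x - 1) - 3 = -4.
Step 4. [(x - 1) - 3 = -4] the outer -3 inverts by adding 3. So sub: x - 1 = -1.
Step 5. [x - 1 = -1] the outer -1 inverts by adding 1, so sub: x = 0.

Answer: x ∈ {0}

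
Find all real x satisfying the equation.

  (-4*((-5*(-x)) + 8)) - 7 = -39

Step 1. [(-4*((-5*(-x)) + 8)) - 7 = -39] 7 comes off first (add 7), so sub: -4*((-5*(-x)) + 8) = -32.
Step 2. [-4*((-5*(-x)) + 8) = -32] LHS = -4·(…); ÷-4 both sides, so div: (-5*(-x)) + 8 = 8.
Step 3. [(-5*(-x)) + 8 = 8] +8 is outermost — subtract 8 both sides. So sub: -5*(-x) = 0.
Step 4. [-5*(-x) = 0] -5 out front; divide by -5 ⇒ div: -x = 0.
Step 5. [-x = 0] leading − — multiply by −1. So neg: x = 0.

Answer: x ∈ {0}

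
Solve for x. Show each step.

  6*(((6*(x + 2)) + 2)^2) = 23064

Step 1. [6*(((6*(x + 2)) + 2)^2) = 23064] 6 out front; divide by 6. So div: ((6*(x + 2)) + 2)^2 = 3844.
Step 2. [((6*(x + 2)) + 2)^2 = 3844] LHS squared, RHS 3844 ≥ 0: apply √ (±), so sqrt: (6*(x + 2)) + 2 = 62 or -62.
Step 3. [(6*(x + 2)) + 2 = 62 or -62] subtract 2: x sits inside (… + 2), so sub: 6*(x + 2) = 60 or -64.
Step 4. [6*(x + 2) = 60 or -64] leading coefficient 6: divide by 6 ⇒ div: x + 2 = 10 or -32/3.
Step 5. [x + 2 = 10 or -32/3] the outer +2 inverts by subtracting 2. So sub: x = 8 or -38/3.

Answer: x ∈ {-38/3, 8}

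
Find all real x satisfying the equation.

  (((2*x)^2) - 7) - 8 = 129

Step 1. [(((2*x)^2) - 7) - 8 = 129] add 8: x sits inside (… - 8), so sub: ((2*x)^2) - 7 = 137.
Step 2. [((2*x)^2) - 7 = 137] peel the -7: add 7 from each side ⇒ sub: (2*x)^2 = 144.
Step 3. [(2*x)^2 = 144] LHS squared, RHS 144 ≥ 0: apply √ (±) ⇒ sqrt: 2*x = 12 or -12.
Step 4. [2*x = 12 or -12] 2 out front; divide by 2, so div: x = 6 or -6.

Answer: x ∈ {-6, 6}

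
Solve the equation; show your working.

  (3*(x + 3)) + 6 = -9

Step 1. [(3*(x + 3)) + 6 = -9] 6 comes off first (subtract 6), so sub: 3*(x + 3) = -15.
Step 2. [3*(x + 3) = -15] LHS = 3·(…); ÷3 both sides ⇒ div: x + 3 = -5.
Step 3. [x + 3 = -5] subtract 3: x sits inside (… + 3) ⇒ sub: x = -8.

Answer: x ∈ {-8}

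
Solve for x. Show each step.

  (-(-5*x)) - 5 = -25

Step 1. [(-(-5*x)) - 5 = -25] the outer -5 inverts by adding 5, so sub: -(-5*x) = -20.
Step 2. [-(-5*x) = -20] LHS negated; negate both sides, so neg: -5*x = 20.
Step 3. [-5*x = 20] divide by the outer -5 ⇒ div: x = -4.

Answer: x ∈ {-4}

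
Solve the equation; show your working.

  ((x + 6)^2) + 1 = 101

Step 1. [((x + 6)^2) + 1 = 101] subtract 1: x sits inside (… + 1), so sub: (x + 6)^2 = 100.
Step 2. [(x + 6)^2 = 100] LHS squared, RHS 100 ≥ 0: apply √ (±). So sqrt: x + 6 = 10 or -10.
Step 3. [x + 6 = 10 or -10] 6 comes off first (subtract 6) ⇒ sub: x = 4 or -16.

Answer: x ∈ {-16, 4}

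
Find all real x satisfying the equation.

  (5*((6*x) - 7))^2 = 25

Step 1. [(5*((6*x) - 7))^2 = 25] LHS squared, RHS 25 ≥ 0: apply √ (±) ⇒ sqrt: 5*((6*x) - 7) = 5 or -5.
Step 2. [5*((6*x) - 7) = 5 or -5] 5 out front; divide by 5, so div: (6*x) - 7 = 1 or -1.
Step 3. [(6*x) - 7 = 1 or -1] add 7: x sits inside (… - 7), so sub: 6*x = 8 or 6.
Step 4. [6*x = 8 or 6] divide by the outer 6, so div: x = 4/3 or 1.

Answer: x ∈ {1, 4/3}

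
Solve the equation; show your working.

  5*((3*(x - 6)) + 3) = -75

Step 1. [5*((3*(x - 6)) + 3) = -75] 5 out front; divide by 5. So div: (3*(x - 6)) + 3 = -15.
Step 2. [(3*(x - 6)) + 3 = -15] common factor 3 (LHS and -15) — divide through, so factor: (x - 6) + 1 = -5.
Step 3. [(x - 6) + 1 = -5] subtract 1: x sits inside (… + 1). So sub: x - 6 = -6.
Step 4. [x - 6 = -6] peel the -6: add 6 from each side. So sub: x = 0.

Answer: x ∈ {0}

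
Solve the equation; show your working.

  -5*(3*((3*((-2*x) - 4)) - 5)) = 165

Step 1. [-5*(3*((3*((-2*x) - 4)) - 5)) = 165] divide by the outer -5. So div: 3*((3*((-2*x) - 4)) - 5) = -33.
Step 2. [3*((3*((-2*x) - 4)) - 5) = -33] LHS = 3·(…); ÷3 both sides, so div: (3*((-2*x) - 4)) - 5 = -11.
Step 3. [(3*((-2*x) - 4)) - 5 = -11] peel the -5: add 5 from each side. So sub: 3*((-2*x) - 4) = -6.
Step 4. [3*((-2*x) - 4) = -6] LHS = 3·(…); ÷3 both sides. So div: (-2*x) - 4 = -2.
Step 5. [(-2*x) - 4 = -2] add 4: x sits inside (… - 4). So sub: -2*x = 2.
Step 6. [-2*x = 2] -2·(inner) — divide through by -2. So div: x = -1.

Answer: x ∈ {-1}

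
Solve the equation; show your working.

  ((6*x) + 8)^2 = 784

Step 1. [((6*x) + 8)^2 = 784] LHS squared, RHS 784 ≥ 0: apply √ (±). So sqrt: (6*x) + 8 = 28 or -28.
Step 2. [(6*x) + 8 = 28 or -28] +8 is outermost — subtract 8 both sides. So sub: 6*x = 20 or -36.
Step 3. [6*x = 20 or -36] 6 out front; divide by 6. So div: x = 10/3 or -6.

Answer: x ∈ {-6, 10/3}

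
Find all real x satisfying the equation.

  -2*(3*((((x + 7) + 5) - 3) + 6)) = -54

Step 1. [-2*(3*((((x + 7) + 5) - 3) + 6)) = -54] -2·(inner) — divide through by -2 ⇒ div: 3*((((x + 7) + 5) - 3) + 6) = 27.
Step 2. [3*((((x + 7) + 5) - 3) + 6) = 27] leading coefficient 3: divide by 3 ⇒ div: (((x + 7) + 5) - 3) + 6 = 9.
Step 3. [(((x + 7) + 5) - 3) + 6 = 9] 6 comes off first (subtract 6). So sub: ((x + 7) + 5) - 3 = 3.
Step 4. [((x + 7) + 5) - 3 = 3] add 3: x sits inside (… - 3) ⇒ sub: (x + 7) + 5 = 6.
Step 5. [(x + 7) + 5 = 6] the outer +5 inverts by subtracting 5 ⇒ sub: x + 7 = 1.
Step 6. [x + 7 = 1] 7 comes off first (subtract 7). So sub: x = -6.

Answer: x ∈ {-6}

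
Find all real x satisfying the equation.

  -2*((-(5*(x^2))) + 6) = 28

Step 1. [-2*((-(5*(x^2))) + 6) = 28] -2 out front; divide by -2. So div: (-(5*(x^2))) + 6 = -14.
Step 2. [(-(5*(x^2))) + 6 = -14] the outer +6 inverts by subtracting 6. So sub: -(5*(x^2)) = -20.
Step 3. [-(5*(x^2)) = -20] LHS negated; negate both sides, so neg: 5*(x^2) = 20.
Step 4. [5*(x^2) = 20] 5·(inner) — divide through by 5, so div: x^2 = 4.
Step 5. [x^2 = 4] √ both sides: 4 ≥ 0 gives two branches, so sqrt: x = 2 or -2.

Answer: x ∈ {-2, 2}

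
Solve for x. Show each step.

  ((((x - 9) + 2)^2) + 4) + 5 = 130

Step 1. [((((x - 9) + 2)^2) + 4) + 5 = 130] the outer +5 inverts by subtracting 5. So sub: (((x - 9) + 2)^2) + 4 = 125.
Step 2. [(((x - 9) + 2)^2) + 4 = 125] peel the +4: subtract 4 from each side. So sub: ((x - 9) + 2)^2 = 121.
Step 3. [((x - 9) + 2)^2 = 121] √ both sides: 121 ≥ 0 gives two branches. So sqrt: (x - 9) + 2 = 11 or -11.
Step 4. [(x - 9) + 2 = 11 or -11] peel the +2: subtract 2 from each side, so sub: x - 9 = 9 or -13.
Step 5. [x - 9 = 9 or -13] add 9: x sits inside (… - 9), so sub: x = 18 or -4.

Answer: x ∈ {-4, 18}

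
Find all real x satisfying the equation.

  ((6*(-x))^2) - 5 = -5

Step 1. [((6*(-x))^2) - 5 = -5] add 5: x sits inside (… - 5) ⇒ sub: (6*(-x))^2 = 0.
Step 2. [(6*(-x))^2 = 0] √ both sides: 0 ≥ 0 gives two branches. So sqrt: 6*(-x) = 0.
Step 3. [6*(-x) = 0] 6 out front; divide by 6 ⇒ div: -x = 0.
Step 4. [-x = 0] leading − — multiply by −1. So neg: x = 0.

Answer: x ∈ {0}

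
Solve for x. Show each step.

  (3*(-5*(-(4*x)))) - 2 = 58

Step 1. [(3*(-5*(-(4*x)))) - 2 = 58] peel the -2: add 2 from each side. So sub: 3*(-5*(-(4*x))) = 60.
Step 2. [3*(-5*(-(4*x))) = 60] leading coefficient 3: divide by 3. So div: -5*(-(4*x)) = 20.
Step 3. [-5*(-(4*x)) = 20] leading coefficient -5: divide by -5, so div: -(4*x) = -4.
Step 4. [-(4*x) = -4] leading − — multiply by −1, so neg: 4*x = 4.
Step 5. [4*x = 4] divide by the outer 4. So div: x = 1.

Answer: x ∈ {1}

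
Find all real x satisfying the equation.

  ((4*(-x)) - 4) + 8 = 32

Step 1. [((4*(-x)) - 4) + 8 = 32] subtract 8: x sits inside (… + 8) ⇒ sub: (4*(-x)) - 4 = 24.
Step 2. [(4*(-x)) - 4 = 24] common factor 4 (LHS and 24) — divide through, so factor: (-x) - 1 = 6.
Step 3. [(-x) - 1 = 6] 1 comes off first (add 1). So sub: -x = 7.
Step 4. [-x = 7] leading − — multiply by −1, so neg: x = -7.

Answer: x ∈ {-7}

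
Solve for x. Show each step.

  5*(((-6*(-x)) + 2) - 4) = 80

Step 1. [5*(((-6*(-x)) + 2) - 4) = 80] LHS = 5·(…); ÷5 both sides. So div: ((-6*(-x)) + 2) - 4 = 16.
Step 2. [((-6*(-x)) + 2) - 4 = 16] add 4: x sits inside (… - 4), so sub: (-6*(-x)) + 2 = 20.
Step 3. [(-6*(-x)) + 2 = 20] the outer +2 inverts by subtracting 2. So sub: -6*(-x) = 18.
Step 4. [-6*(-x) = 18] LHS = -6·(…); ÷-6 both sides, so div: -x = -3.
Step 5. [-x = -3] leading − — multiply by −1. So neg: x = 3.

Answer: x ∈ {3}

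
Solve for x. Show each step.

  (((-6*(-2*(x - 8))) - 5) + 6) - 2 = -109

Step 1. [(((-6*(-2*(x - 8))) - 5) + 6) - 2 = -109] 2 comes off first (add 2). So sub: ((-6*(-2*(x - 8))) - 5) + 6 = -107.
Step 2. [((-6*(-2*(x - 8))) - 5) + 6 = -107] the outer +6 inverts by subtracting 6 ⇒ sub: (-6*(-2*(x - 8))) - 5 = -113.
Step 3. [(-6*(-2*(x - 8))) - 5 = -113] peel the -5: add 5 from each side, so sub: -6*(-2*(x - 8)) = -108.
Step 4. [-6*(-2*(x - 8)) = -108] divide by the outer -6. So div: -2*(x - 8) = 18.
Step 5. [-2*(x - 8) = 18] -2 out front; divide by -2. So div: x - 8 = -9.
Step 6. [x - 8 = -9] 8 comes off first (add 8) ⇒ sub: x = -1.

Answer: x ∈ {-1}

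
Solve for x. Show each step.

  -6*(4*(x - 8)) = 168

Step 1. [-6*(4*(x - 8)) = 168] leading coefficient -6: divide by -6 ⇒ div: 4*(x - 8) = -28.
Step 2. [4*(x - 8) = -28] divide by the outer 4, so div: x - 8 = -7.
Step 3. [x - 8 = -7] peel the -8: add 8 from each side. So sub: x = 1.

Answer: x ∈ {1}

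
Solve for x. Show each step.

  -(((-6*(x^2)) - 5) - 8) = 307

Step 1. [-(((-6*(x^2)) - 5) - 8) = 307] leading − — multiply by −1, so neg: ((-6*(x^2)) - 5) - 8 = -307.
Step 2. [((-6*(x^2)) - 5) - 8 = -307] peel the -8: add 8 from each side. So sub: (-6*(x^2)) - 5 = -299.
Step 3. [(-6*(x^2)) - 5 = -299] -5 is outermost — add 5 both sides. So sub: -6*(x^2) = -294.
Step 4. [-6*(x^2) = -294] divide by the outer -6 ⇒ div: x^2 = 49.
Step 5. [x^2 = 49] LHS squared, RHS 49 ≥ 0: apply √ (±). So sqrt: x = 7 or -7.

Answer: x ∈ {-7, 7}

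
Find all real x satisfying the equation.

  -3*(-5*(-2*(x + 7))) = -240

Step 1. [-3*(-5*(-2*(x + 7))) = -240] -3·(inner) — divide through by -3, so div: -5*(-2*(x + 7)) = 80.
Step 2. [-5*(-2*(x + 7)) = 80] divide by the outer -5, so div: -2*(x + 7) = -16.
Step 3. [-2*(x + 7) = -16] LHS = -2·(…); ÷-2 both sides. So div: x + 7 = 8.
Step 4. [x + 7 = 8] +7 is outermost — subtract 7 both sides, so sub: x = 1.

Answer: x ∈ {1}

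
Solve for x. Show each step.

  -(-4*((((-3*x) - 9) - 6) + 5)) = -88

Step 1. [-(-4*((((-3*x) - 9) - 6) + 5)) = -88] leading − — multiply by −1 ⇒ neg: -4*((((-3*x) - 9) - 6) + 5) = 88.
Step 2. [-4*((((-3*x) - 9) - 6) + 5) = 88] LHS = -4·(…); ÷-4 both sides ⇒ div: (((-3*x) - 9) - 6) + 5 = -22.
Step 3. [(((-3*x) - 9) - 6) + 5 = -22] subtract 5: x sits inside (… + 5). So sub: ((-3*x) - 9) - 6 = -27.
Step 4. [((-3*x) - 9) - 6 = -27] the outer -6 inverts by adding 6, so sub: (-3*x) - 9 = -21.
Step 5. [(-3*x) - 9 = -21] 9 comes off first (add 9) ⇒ sub: -3*x = -12.
Step 6. [-3*x = -12] -3·(inner) — divide through by -3 ⇒ div: x = 4.

Answer: x ∈ {4}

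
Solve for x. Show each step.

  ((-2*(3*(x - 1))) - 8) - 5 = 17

Step 1. [((-2*(3*(x - 1))) - 8) - 5 = 17] add 5: x sits inside (… - 5). So sub: (-2*(3*(x - 1))) - 8 = 22.
Step 2. [(-2*(3*(x - 1))) - 8 = 22] 8 comes off first (add 8). So sub: -2*(3*(x - 1)) = 30.
Step 3. [-2*(3*(x - 1)) = 30] -2 out front; divide by -2 ⇒ div: 3*(x - 1) = -15.
Step 4. [3*(x - 1) = -15] LHS = 3·(…); ÷3 both sides ⇒ div: x - 1 = -5.
Step 5. [x - 1 = -5] 1 comes off first (add 1). So sub: x = -4.

Answer: x ∈ {-4}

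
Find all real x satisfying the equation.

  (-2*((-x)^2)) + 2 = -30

Step 1. [(-2*((-x)^2)) + 2 = -30] peel the +2: subtract 2 from each side ⇒ sub: -2*((-x)^2) = -32.
Step 2. [-2*((-x)^2) = -32] LHS = -2·(…); ÷-2 both sides ⇒ div: (-x)^2 = 16.
Step 3. [(-x)^2 = 16] √ both sides: 16 ≥ 0 gives two branches. So sqrt: -x = 4 or -4.
Step 4. [-x = 4 or -4] LHS negated; negate both sides, so neg: x = -4 or 4.

Answer: x ∈ {-4, 4}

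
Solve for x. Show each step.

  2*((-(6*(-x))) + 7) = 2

Step 1. [2*((-(6*(-x))) + 7) = 2] LHS = 2·(…); ÷2 both sides. So div: (-(6*(-x))) + 7 = 1.
Step 2. [(-(6*(-x))) + 7 = 1] peel the +7: subtract 7 from each side ⇒ sub: -(6*(-x)) = -6.
Step 3. [-(6*(-x)) = -6] flip signs both sides ⇒ neg: 6*(-x) = 6.
Step 4. [6*(-x) = 6] 6 out front; divide by 6. So div: -x = 1.
Step 5. [-x = 1] flip signs both sides, so neg: x = -1.

Answer: x ∈ {-1}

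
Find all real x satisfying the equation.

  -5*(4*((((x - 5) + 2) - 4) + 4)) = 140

Step 1. [-5*(4*((((x - 5) + 2) - 4) + 4)) = 140] -5 out front; divide by -5 ⇒ div: 4*((((x - 5) + 2) - 4) + 4) = -28.
Step 2. [4*((((x - 5) + 2) - 4) + 4) = -28] leading coefficient 4: divide by 4 ⇒ div: (((x - 5) + 2) - 4) + 4 = -7.
Step 3. [(((x - 5) + 2) - 4) + 4 = -7] subtract 4: x sits inside (… + 4). So sub: ((x - 5) + 2) - 4 = -11.
Step 4. [((x - 5) + 2) - 4 = -11] -4 is outermost — add 4 both sides ⇒ sub: (x - 5) + 2 = -7.
Step 5. [(x - 5) + 2 = -7] +2 is outermost — subtract 2 both sides. So sub: x - 5 = -9.
Step 6. [x - 5 = -9] peel the -5: add 5 from each side. So sub: x = -4.

Answer: x ∈ {-4}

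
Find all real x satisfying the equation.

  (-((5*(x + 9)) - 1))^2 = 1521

Step 1. [(-((5*(x + 9)) - 1))^2 = 1521] LHS squared, RHS 1521 ≥ 0: apply √ (±) ⇒ sqrt: -((5*(x + 9)) - 1) = 39 or -39.
Step 2. [-((5*(x + 9)) - 1) = 39 or -39] LHS negated; negate both sides. So neg: (5*(x + 9)) - 1 = -39 or 39.
Step 3. [(5*(x + 9)) - 1 = -39 or 39] peel the -1: add 1 from each side ⇒ sub: 5*(x + 9) = -38 or 40.
Step 4. [5*(x + 9) = -38 or 40] LHS = 5·(…); ÷5 both sides. So div: x + 9 = -38/5 or 8.
Step 5. [x + 9 = -38/5 or 8] 9 comes off first (subtract 9) ⇒ sub: x = -83/5 or -1.

Answer: x ∈ {-83/5, -1}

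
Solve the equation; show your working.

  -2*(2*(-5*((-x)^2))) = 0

Step 1. [-2*(2*(-5*((-x)^2))) = 0] divide by the outer -2 ⇒ div: 2*(-5*((-x)^2)) = 0.
Step 2. [2*(-5*((-x)^2)) = 0] leading coefficient 2: divide by 2. So div: -5*((-x)^2) = 0.
Step 3. [-5*((-x)^2) = 0] LHS = -5·(…); ÷-5 both sides. So div: (-x)^2 = 0.
Step 4. [(-x)^2 = 0] LHS squared, RHS 0 ≥ 0: apply √ (±). So sqrt: -x = 0.
Step 5. [-x = 0] leading − — multiply by −1 ⇒ neg: x = 0.

Answer: x ∈ {0}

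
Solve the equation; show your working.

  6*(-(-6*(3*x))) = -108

Step 1. [6*(-(-6*(3*x))) = -108] leading coefficient 6: divide by 6, so div: -(-6*(3*x)) = -18.
Step 2. [-(-6*(3*x)) = -18] leading − — multiply by −1 ⇒ neg: -6*(3*x) = 18.
Step 3. [-6*(3*x) = 18] -6·(inner) — divide through by -6. So div: 3*x = -3.
Step 4. [3*x = -3] 3·(inner) — divide through by 3. So div: x = -1.

Answer: x ∈ {-1}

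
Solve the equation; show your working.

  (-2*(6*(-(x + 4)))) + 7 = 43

Step 1. [(-2*(6*(-(x + 4)))) + 7 = 43] subtract 7: x sits inside (… + 7), so sub: -2*(6*(-(x + 4))) = 36.
Step 2. [-2*(6*(-(x + 4))) = 36] divide by the outer -2. So div: 6*(-(x + 4)) = -18.
Step 3. [6*(-(x + 4)) = -18] 6 out front; divide by 6, so div: -(x + 4) = -3.
Step 4. [-(x + 4) = -3] LHS negated; negate both sides, so neg: x + 4 = 3.
Step 5. [x + 4 = 3] 4 comes off first (subtract 4), so sub: x = -1.

Answer: x ∈ {-1}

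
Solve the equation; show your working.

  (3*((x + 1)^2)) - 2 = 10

Step 1. [(3*((x + 1)^2)) - 2 = 10] peel the -2: add 2 from each side, so sub: 3*((x + 1)^2) = 12.
Step 2. [3*((x + 1)^2) = 12] leading coefficient 3: divide by 3, so div: (x + 1)^2 = 4.
Step 3. [(x + 1)^2 = 4] √ both sides: 4 ≥ 0 gives two branches, so sqrt: x + 1 = 2 or -2.
Step 4. [x + 1 = 2 or -2] the outer +1 inverts by subtracting 1, so sub: x = 1 or -3.

Answer: x ∈ {-3, 1}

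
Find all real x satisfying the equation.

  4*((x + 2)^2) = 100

Step 1. [4*((x + 2)^2) = 100] LHS = 4·(…); ÷4 both sides. So div: (x + 2)^2 = 25.
Step 2. [(x + 2)^2 = 25] √ both sides: 25 ≥ 0 gives two branches. So sqrt: x + 2 = 5 or -5.
Step 3. [x + 2 = 5 or -5] 2 comes off first (subtract 2), so sub: x = 3 or -7.

Answer: x ∈ {-7, 3}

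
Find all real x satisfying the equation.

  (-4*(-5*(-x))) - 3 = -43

Step 1. [(-4*(-5*(-x))) - 3 = -43] -3 is outermost — add 3 both sides, so sub: -4*(-5*(-x)) = -40.
Step 2. [-4*(-5*(-x)) = -40] LHS = -4·(…); ÷-4 both sides, so div: -5*(-x) = 10.
Step 3. [-5*(-x) = 10] LHS = -5·(…); ÷-5 both sides. So div: -x = -2.
Step 4. [-x = -2] flip signs both sides ⇒ neg: x = 2.

Answer: x ∈ {2}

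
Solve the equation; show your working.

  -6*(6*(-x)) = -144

Step 1. [-6*(6*(-x)) = -144] divide by the outer -6 ⇒ div: 6*(-x) = 24.
Step 2. [6*(-x) = 24] LHS = 6·(…); ÷6 both sides ⇒ div: -x = 4.
Step 3. [-x = 4] leading − — multiply by −1. So neg: x = -4.

Answer: x ∈ {-4}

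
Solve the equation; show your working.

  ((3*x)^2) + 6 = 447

Step 1. [((3*x)^2) + 6 = 447] subtract 6: x sits inside (… + 6), so sub: (3*x)^2 = 441.
Step 2. [(3*x)^2 = 441] LHS squared, RHS 441 ≥ 0: apply √ (±), so sqrt: 3*x = 21 or -21.
Step 3. [3*x = 21 or -21] LHS = 3·(…); ÷3 both sides ⇒ div: x = 7 or -7.

Answer: x ∈ {-7, 7}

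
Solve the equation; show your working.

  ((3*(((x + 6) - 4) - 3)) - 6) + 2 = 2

Step 1. [((3*(((x + 6) - 4) - 3)) - 6) + 2 = 2] 2 comes off first (subtract 2) ⇒ sub: (3*(((x + 6) - 4) - 3)) - 6 = 0.
Step 2. [(3*(((x + 6) - 4) - 3)) - 6 = 0] 6 comes off first (add 6) ⇒ sub: 3*(((x + 6) - 4) - 3) = 6.
Step 3. [3*(((x + 6) - 4) - 3) = 6] divide by the outer 3, so div: ((x + 6) - 4) - 3 = 2.
Step 4. [((x + 6) - 4) - 3 = 2] add 3: x sits inside (… - 3) ⇒ sub: (x + 6) - 4 = 5.
Step 5. [(x + 6) - 4 = 5] -4 is outermost — add 4 both sides. So sub: x + 6 = 9.
Step 6. [x + 6 = 9] the outer +6 inverts by subtracting 6 ⇒ sub: x = 3.

Answer: x ∈ {3}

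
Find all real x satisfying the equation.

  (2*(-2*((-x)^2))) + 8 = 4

Step 1. [(2*(-2*((-x)^2))) + 8 = 4] common factor 2 (LHS and 4) — divide through ⇒ factor: (-2*((-x)^2)) + 4 = 2.
Step 2. [(-2*((-x)^2)) + 4 = 2] subtract 4: x sits inside (… + 4), so sub: -2*((-x)^2) = -2.
Step 3. [-2*((-x)^2) = -2] leading coefficient -2: divide by -2, so div: (-x)^2 = 1.
Step 4. [(-x)^2 = 1] LHS squared, RHS 1 ≥ 0: apply √ (±). So sqrt: -x = 1 or -1.
Step 5. [-x = 1 or -1] flip signs both sides. So neg: x = -1 or 1.

Answer: x ∈ {-1, 1}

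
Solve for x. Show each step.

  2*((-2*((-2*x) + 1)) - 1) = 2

Step 1. [2*((-2*((-2*x) + 1)) - 1) = 2] 2 out front; divide by 2, so div: (-2*((-2*x) + 1)) - 1 = 1.
Step 2. [(-2*((-2*x) + 1)) - 1 = 1] -1 is outermost — add 1 both sides, so sub: -2*((-2*x) + 1) = 2.
Step 3. [-2*((-2*x) + 1) = 2] -2·(inner) — divide through by -2. So div: (-2*x) + 1 = -1.
Step 4. [(-2*x) + 1 = -1] peel the +1: subtract 1 from each side ⇒ sub: -2*x = -2.
Step 5. [-2*x = -2] divide by the outer -2 ⇒ div: x = 1.

Answer: x ∈ {1}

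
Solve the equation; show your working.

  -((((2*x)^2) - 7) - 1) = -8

Step 1. [-((((2*x)^2) - 7) - 1) = -8] LHS negated; negate both sides ⇒ neg: (((2*x)^2) - 7) - 1 = 8.
Step 2. [(((2*x)^2) - 7) - 1 = 8] -1 is outermost — add 1 both sides, so sub: ((2*x)^2) - 7 = 9.
Step 3. [((2*x)^2) - 7 = 9] -7 is outermost — add 7 both sides. So sub: (2*x)^2 = 16.
Step 4. [(2*x)^2 = 16] √ both sides: 16 ≥ 0 gives two branches ⇒ sqrt: 2*x = 4 or -4.
Step 5. [2*x = 4 or -4] 2 out front; divide by 2 ⇒ div: x = 2 or -2.

Answer: x ∈ {-2, 2}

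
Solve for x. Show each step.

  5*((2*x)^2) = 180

Step 1. [5*((2*x)^2) = 180] LHS = 5·(…); ÷5 both sides, so div: (2*x)^2 = 36.
Step 2. [(2*x)^2 = 36] LHS squared, RHS 36 ≥ 0: apply √ (±). So sqrt: 2*x = 6 or -6.
Step 3. [2*x = 6 or -6] leading coefficient 2: divide by 2, so div: x = 3 or -3.

Answer: x ∈ {-3, 3}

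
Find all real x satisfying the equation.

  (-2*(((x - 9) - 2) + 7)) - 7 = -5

Step 1. [(-2*(((x - 9) - 2) + 7)) - 7 = -5] 7 comes off first (add 7). So sub: -2*(((x - 9) - 2) + 7) = 2.
Step 2. [-2*(((x - 9) - 2) + 7) = 2] LHS = -2·(…); ÷-2 both sides. So div: ((x - 9) - 2) + 7 = -1.
Step 3. [((x - 9) - 2) + 7 = -1] the outer +7 inverts by subtracting 7, so sub: (x - 9) - 2 = -8.
Step 4. [(x - 9) - 2 = -8] -2 is outermost — add 2 both sides. So sub: x - 9 = -6.
Step 5. [x - 9 = -6] add 9: x sits inside (… - 9) ⇒ sub: x = 3.

Answer: x ∈ {3}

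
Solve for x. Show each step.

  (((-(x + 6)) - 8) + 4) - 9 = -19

Step 1. [(((-(x + 6)) - 8) + 4) - 9 = -19] add 9: x sits inside (… - 9). So sub: ((-(x + 6)) - 8) + 4 = -10.
Step 2. [((-(x + 6)) - 8) + 4 = -10] subtract 4: x sits inside (… + 4). So sub: (-(x + 6)) - 8 = -14.
Step 3. [(-(x + 6)) - 8 = -14] peel the -8: add 8 from each side, so sub: -(x + 6) = -6.
Step 4. [-(x + 6) = -6] leading − — multiply by −1, so neg: x + 6 = 6.
Step 5. [x + 6 = 6] subtract 6: x sits inside (… + 6), so sub: x = 0.

Answer: x ∈ {0}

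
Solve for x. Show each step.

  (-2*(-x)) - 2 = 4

Step 1. [(-2*(-x)) - 2 = 4] common factor -2 (LHS and 4) — divide through. So factor: (-x) + 1 = -2.
Step 2. [(-x) + 1 = -2] 1 comes off first (subtract 1). So sub: -x = -3.
Step 3. [-x = -3] leading − — multiply by −1 ⇒ neg: x = 3.

Answer: x ∈ {3}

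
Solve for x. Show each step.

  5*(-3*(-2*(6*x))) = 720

Step 1. [5*(-3*(-2*(6*x))) = 720] 5·(inner) — divide through by 5, so div: -3*(-2*(6*x)) = 144.
Step 2. [-3*(-2*(6*x)) = 144] -3 out front; divide by -3 ⇒ div: -2*(6*x) = -48.
Step 3. [-2*(6*x) = -48] leading coefficient -2: divide by -2. So div: 6*x = 24.
Step 4. [6*x = 24] 6 out front; divide by 6, so div: x = 4.

Answer: x ∈ {4}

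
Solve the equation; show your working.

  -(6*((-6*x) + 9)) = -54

Step 1. [-(6*((-6*x) + 9)) = -54] flip signs both sides ⇒ neg: 6*((-6*x) + 9) = 54.
Step 2. [6*((-6*x) + 9) = 54] 6·(inner) — divide through by 6, so div: (-6*x) + 9 = 9.
Step 3. [(-6*x) + 9 = 9] +9 is outermost — subtract 9 both sides. So sub: -6*x = 0.
Step 4. [-6*x = 0] divide by the outer -6 ⇒ div: x = 0.

Answer: x ∈ {0}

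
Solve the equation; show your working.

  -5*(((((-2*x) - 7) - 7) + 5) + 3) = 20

Step 1. [-5*(((((-2*x) - 7) - 7) + 5) + 3) = 20] -5 out front; divide by -5 ⇒ div: ((((-2*x) - 7) - 7) + 5) + 3 = -4.
Step 2. [((((-2*x) - 7) - 7) + 5) + 3 = -4] the outer +3 inverts by subtracting 3. So sub: (((-2*x) - 7) - 7) + 5 = -7.
Step 3. [(((-2*x) - 7) - 7) + 5 = -7] subtract 5: x sits inside (… + 5). So sub: ((-2*x) - 7) - 7 = -12.
Step 4. [((-2*x) - 7) - 7 = -12] peel the -7: add 7 from each side. So sub: (-2*x) - 7 = -5.
Step 5. [(-2*x) - 7 = -5] add 7: x sits inside (… - 7), so sub: -2*x = 2.
Step 6. [-2*x = 2] -2·(inner) — divide through by -2, so div: x = -1.

Answer: x ∈ {-1}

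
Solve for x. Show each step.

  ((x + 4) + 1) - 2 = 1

Step 1. [((x + 4) + 1) - 2 = 1] the outer -2 inverts by adding 2 ⇒ sub: (x + 4) + 1 = 3.
Step 2. [(x + 4) + 1 = 3] subtract 1: x sits inside (… + 1) ⇒ sub: x + 4 = 2.
Step 3. [x + 4 = 2] 4 comes off first (subtract 4) ⇒ sub: x = -2.

Answer: x ∈ {-2}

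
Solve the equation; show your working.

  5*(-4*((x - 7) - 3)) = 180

Step 1. [5*(-4*((x - 7) - 3)) = 180] divide by the outer 5. So div: -4*((x - 7) - 3) = 36.
Step 2. [-4*((x - 7) - 3) = 36] -4 out front; divide by -4 ⇒ div: (x - 7) - 3 = -9.
Step 3. [(x - 7) - 3 = -9] peel the -3: add 3 from each side, so sub: x - 7 = -6.
Step 4. [x - 7 = -6] add 7: x sits inside (… - 7). So sub: x = 1.

Answer: x ∈ {1}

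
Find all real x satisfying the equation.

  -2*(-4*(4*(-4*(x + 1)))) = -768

Step 1. [-2*(-4*(4*(-4*(x + 1)))) = -768] divide by the outer -2. So div: -4*(4*(-4*(x + 1))) = 384.
Step 2. [-4*(4*(-4*(x + 1))) = 384] LHS = -4·(…); ÷-4 both sides, so div: 4*(-4*(x + 1)) = -96.
Step 3. [4*(-4*(x + 1)) = -96] leading coefficient 4: divide by 4. So div: -4*(x + 1) = -24.
Step 4. [-4*(x + 1) = -24] -4 out front; divide by -4. So div: x + 1 = 6.
Step 5. [x + 1 = 6] the outer +1 inverts by subtracting 1, so sub: x = 5.

Answer: x ∈ {5}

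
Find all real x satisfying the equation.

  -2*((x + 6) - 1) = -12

Step 1. [-2*((x + 6) - 1) = -12] -2 out front; divide by -2, so div: (x + 6) - 1 = 6.
Step 2. [(x + 6) - 1 = 6] the outer -1 inverts by adding 1 ⇒ sub: x + 6 = 7.
Step 3. [x + 6 = 7] peel the +6: subtract 6 from each side, so sub: x = 1.

Answer: x ∈ {1}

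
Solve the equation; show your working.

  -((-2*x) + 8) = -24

Step 1. [-((-2*x) + 8) = -24] LHS negated; negate both sides. So neg: (-2*x) + 8 = 24.
Step 2. [(-2*x) + 8 = 24] the outer +8 inverts by subtracting 8. So sub: -2*x = 16.
Step 3. [-2*x = 16] leading coefficient -2: divide by -2, so div: x = -8.

Answer: x ∈ {-8}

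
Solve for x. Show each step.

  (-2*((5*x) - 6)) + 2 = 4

Step 1. [(-2*((5*x) - 6)) + 2 = 4] -2 | LHS and -2 | 4: pull -2 out ⇒ factor: ((5*x) - 6) - 1 = -2.
Step 2. [((5*x) - 6) - 1 = -2] -1 is outermost — add 1 both sides, so sub: (5*x) - 6 = -1.
Step 3. [(5*x) - 6 = -1] 6 comes off first (add 6) ⇒ sub: 5*x = 5.
Step 4. [5*x = 5] divide by the outer 5, so div: x = 1.

Answer: x ∈ {1}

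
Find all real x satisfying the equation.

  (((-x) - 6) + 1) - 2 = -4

Step 1. [(((-x) - 6) + 1) - 2 = -4] add 2: x sits inside (… - 2) ⇒ sub: ((-x) - 6) + 1 = -2.
Step 2. [((-x) - 6) + 1 = -2] the outer +1 inverts by subtracting 1. So sub: (-x) - 6 = -3.
Step 3. [(-x) - 6 = -3] the outer -6 inverts by adding 6. So sub: -x = 3.
Step 4. [-x = 3] flip signs both sides, so neg: x = -3.

Answer: x ∈ {-3}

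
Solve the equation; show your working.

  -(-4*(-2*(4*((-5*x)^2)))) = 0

Step 1. [-(-4*(-2*(4*((-5*x)^2)))) = 0] LHS negated; negate both sides ⇒ neg: -4*(-2*(4*((-5*x)^2))) = 0.
Step 2. [-4*(-2*(4*((-5*x)^2))) = 0] -4·(inner) — divide through by -4, so div: -2*(4*((-5*x)^2)) = 0.
Step 3. [-2*(4*((-5*x)^2)) = 0] -2 out front; divide by -2. So div: 4*((-5*x)^2) = 0.
Step 4. [4*((-5*x)^2) = 0] 4 out front; divide by 4. So div: (-5*x)^2 = 0.
Step 5. [(-5*x)^2 = 0] 0 ≥ 0, LHS is (·)² — take ±√, so sqrt: -5*x = 0.
Step 6. [-5*x = 0] leading coefficient -5: divide by -5, so div: x = 0.

Answer: x ∈ {0}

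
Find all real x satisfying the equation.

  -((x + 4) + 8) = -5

Step 1. [-((x + 4) + 8) = -5] LHS negated; negate both sides ⇒ neg: (x + 4) + 8 = 5.
Step 2. [(x + 4) + 8 = 5] 8 comes off first (subtract 8), so sub: x + 4 = -3.
Step 3. [x + 4 = -3] 4 comes off first (subtract 4), so sub: x = -7.

Answer: x ∈ {-7}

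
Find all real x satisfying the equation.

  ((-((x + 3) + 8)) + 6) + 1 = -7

Step 1. [((-((x + 3) + 8)) + 6) + 1 = -7] 1 comes off first (subtract 1) ⇒ sub: (-((x + 3) + 8)) + 6 = -8.
Step 2. [(-((x + 3) + 8)) + 6 = -8] the outer +6 inverts by subtracting 6, so sub: -((x + 3) + 8) = -14.
Step 3. [-((x + 3) + 8) = -14] leading − — multiply by −1. So neg: (x + 3) + 8 = 14.
Step 4. [(x + 3) + 8 = 14] +8 is outermost — subtract 8 both sides ⇒ sub: x + 3 = 6.
Step 5. [x + 3 = 6] +3 is outermost — subtract 3 both sides, so sub: x = 3.

Answer: x ∈ {3}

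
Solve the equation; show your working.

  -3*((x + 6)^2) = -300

Step 1. [-3*((x + 6)^2) = -300] -3 out front; divide by -3 ⇒ div: (x + 6)^2 = 100.
Step 2. [(x + 6)^2 = 100] LHS squared, RHS 100 ≥ 0: apply √ (±). So sqrt: x + 6 = 10 or -10.
Step 3. [x + 6 = 10 or -10] 6 comes off first (subtract 6). So sub: x = 4 or -16.

Answer: x ∈ {-16, 4}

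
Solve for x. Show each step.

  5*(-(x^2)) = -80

Step 1. [5*(-(x^2)) = -80] leading coefficient 5: divide by 5. So div: -(x^2) = -16.
Step 2. [-(x^2) = -16] flip signs both sides, so neg: x^2 = 16.
Step 3. [x^2 = 16] √ both sides: 16 ≥ 0 gives two branches. So sqrt: x = 4 or -4.

Answer: x ∈ {-4, 4}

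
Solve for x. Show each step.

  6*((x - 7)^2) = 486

Step 1. [6*((x - 7)^2) = 486] 6 out front; divide by 6 ⇒ div: (x - 7)^2 = 81.
Step 2. [(x - 7)^2 = 81] 81 ≥ 0, LHS is (·)² — take ±√ ⇒ sqrt: x - 7 = 9 or -9.
Step 3. [x - 7 = 9 or -9] peel the -7: add 7 from each side ⇒ sub: x = 16 or -2.

Answer: x ∈ {-2, 16}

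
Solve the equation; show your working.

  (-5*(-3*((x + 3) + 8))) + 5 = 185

Step 1. [(-5*(-3*((x + 3) + 8))) + 5 = 185] -5 | LHS and -5 | 185: pull -5 out. So factor: (-3*((x + 3) + 8)) - 1 = -37.
Step 2. [(-3*((x + 3) + 8)) - 1 = -37] peel the -1: add 1 from each side ⇒ sub: -3*((x + 3) + 8) = -36.
Step 3. [-3*((x + 3) + 8) = -36] divide by the outer -3. So div: (x + 3) + 8 = 12.
Step 4. [(x + 3) + 8 = 12] the outer +8 inverts by subtracting 8. So sub: x + 3 = 4.
Step 5. [x + 3 = 4] 3 comes off first (subtract 3) ⇒ sub: x = 1.

Answer: x ∈ {1}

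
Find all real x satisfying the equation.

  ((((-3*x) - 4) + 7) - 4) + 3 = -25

Step 1. [((((-3*x) - 4) + 7) - 4) + 3 = -25] peel the +3: subtract 3 from each side, so sub: (((-3*x) - 4) + 7) - 4 = -28.
Step 2. [(((-3*x) - 4) + 7) - 4 = -28] 4 comes off first (add 4), so sub: ((-3*x) - 4) + 7 = -24.
Step 3. [((-3*x) - 4) + 7 = -24] peel the +7: subtract 7 from each side ⇒ sub: (-3*x) - 4 = -31.
Step 4. [(-3*x) - 4 = -31] add 4: x sits inside (… - 4), so sub: -3*x = -27.
Step 5. [-3*x = -27] -3 out front; divide by -3, so div: x = 9.

Answer: x ∈ {9}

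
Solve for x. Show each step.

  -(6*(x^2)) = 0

Step 1. [-(6*(x^2)) = 0] leading − — multiply by −1, so neg: 6*(x^2) = 0.
Step 2. [6*(x^2) = 0] leading coefficient 6: divide by 6. So div: x^2 = 0.
Step 3. [x^2 = 0] LHS squared, RHS 0 ≥ 0: apply √ (±) ⇒ sqrt: x = 0.

Answer: x ∈ {0}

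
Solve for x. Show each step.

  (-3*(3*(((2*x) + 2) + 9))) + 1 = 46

Step 1. [(-3*(3*(((2*x) + 2) + 9))) + 1 = 46] the outer +1 inverts by subtracting 1. So sub: -3*(3*(((2*x) + 2) + 9)) = 45.
Step 2. [-3*(3*(((2*x) + 2) + 9)) = 45] -3 out front; divide by -3. So div: 3*(((2*x) + 2) + 9) = -15.
Step 3. [3*(((2*x) + 2) + 9) = -15] 3·(inner) — divide through by 3. So div: ((2*x) + 2) + 9 = -5.
Step 4. [((2*x) + 2) + 9 = -5] +9 is outermost — subtract 9 both sides, so sub: (2*x) + 2 = -14.
Step 5. [(2*x) + 2 = -14] subtract 2: x sits inside (… + 2), so sub: 2*x = -16.
Step 6. [2*x = -16] LHS = 2·(…); ÷2 both sides ⇒ div: x = -8.

Answer: x ∈ {-8}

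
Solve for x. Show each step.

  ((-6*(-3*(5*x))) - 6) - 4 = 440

Step 1. [((-6*(-3*(5*x))) - 6) - 4 = 440] peel the -4: add 4 from each side, so sub: (-6*(-3*(5*x))) - 6 = 444.
Step 2. [(-6*(-3*(5*x))) - 6 = 444] 6 comes off first (add 6), so sub: -6*(-3*(5*x)) = 450.
Step 3. [-6*(-3*(5*x)) = 450] -6 out front; divide by -6 ⇒ div: -3*(5*x) = -75.
Step 4. [-3*(5*x) = -75] LHS = -3·(…); ÷-3 both sides, so div: 5*x = 25.
Step 5. [5*x = 25] 5·(inner) — divide through by 5 ⇒ div: x = 5.

Answer: x ∈ {5}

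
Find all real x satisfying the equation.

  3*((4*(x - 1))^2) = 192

Step 1. [3*((4*(x - 1))^2) = 192] 3 out front; divide by 3. So div: (4*(x - 1))^2 = 64.
Step 2. [(4*(x - 1))^2 = 64] LHS squared, RHS 64 ≥ 0: apply √ (±) ⇒ sqrt: 4*(x - 1) = 8 or -8.
Step 3. [4*(x - 1) = 8 or -8] leading coefficient 4: divide by 4, so div: x - 1 = 2 or -2.
Step 4. [x - 1 = 2 or -2] -1 is outermost — add 1 both sides, so sub: x = 3 or -1.

Answer: x ∈ {-1, 3}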